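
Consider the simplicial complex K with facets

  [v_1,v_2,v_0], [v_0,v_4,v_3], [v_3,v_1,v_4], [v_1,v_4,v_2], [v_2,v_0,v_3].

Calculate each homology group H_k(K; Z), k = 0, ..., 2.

H_0 = Z,  H_1 = Z,  H_2 = 0.

K has 5 vertices, 10 edges, 5 triangles.
rank ∂_0 = 0, rank ∂_1 = 4 ⇒ b_0 = 5 − 0 − 4 = 1; all invariant factors of ∂_1 are 1 so no torsion. So H_0 = Z.
rank ∂_1 = 4, rank ∂_2 = 5 ⇒ b_1 = 10 − 4 − 5 = 1; all invariant factors of ∂_2 are 1 so no torsion. So H_1 = Z.
rank ∂_2 = 5, rank ∂_3 = 0 ⇒ b_2 = 5 − 5 − 0 = 0. So H_2 = 0.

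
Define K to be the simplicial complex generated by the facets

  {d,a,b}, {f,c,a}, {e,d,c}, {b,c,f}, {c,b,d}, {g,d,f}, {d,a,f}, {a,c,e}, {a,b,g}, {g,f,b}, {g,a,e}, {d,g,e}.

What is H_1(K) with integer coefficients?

H_1 ≅ Z_2.

We work with the vertex ordering a < b < c < d < e < f < g. The simplices of K, each written with vertices in increasing order, are:

  0-simplices (7): a, b, c, d, e, f, g
  1-simplices (18): ab, ac, ad, ae, af, ag, bc, bd, bf, bg, cd, ce, cf, de, df, dg, eg, fg
  2-simplices (12): abd, abg, ace, acf, adf, aeg, bcd, bcf, bfg, cde, deg, dfg

Hence C_0 ≅ Z^7, C_1 ≅ Z^18, C_2 ≅ Z^12.

Boundary ∂_1: C_1 → C_0 sends each edge [p,q] (with p < q) to q − p.
As a 7×18 matrix over Z this has rank 6, with invariant factors (1,1,1,1,1,1).

Boundary ∂_2: C_2 → C_1 maps a triangle to the signed sum of its edges. For instance
  ∂adf = df − af + ad,
  ∂ace = ce − ae + ac.
As a 18×12 matrix over Z this has rank 12, with invariant factors (1,1,1,1,1,1,1,1,1,1,1,2).

Computing H_k = (kernel of ∂_k) / (image of ∂_{k+1}):

  H_1: rank ker ∂_1 − rank ∂_2 = (18 − 6) − 12 = 0, and ∂_2 has invariant factor 2 > 1, so H_1 ≅ Z_2.

(K is a triangulation of the real projective plane RP^2.)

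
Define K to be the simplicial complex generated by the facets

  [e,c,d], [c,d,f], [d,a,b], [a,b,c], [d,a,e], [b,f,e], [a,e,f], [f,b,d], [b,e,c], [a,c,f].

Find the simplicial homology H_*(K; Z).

Fix the vertex order a < b < c < d < e < f and write every simplex with vertices in increasing order. Then dim K = 2 and the simplices of K are:

  0-simplices (6): a, b, c, d, e, f
  1-simplices (15): ab, ac, ad, ae, af, bc, bd, be, bf, cd, ce, cf, de, df, ef
  2-simplices (10): abc, abd, acf, ade, aef, bce, bdf, bef, cde, cdf

so the chain groups are C_0 ≅ Z^6, C_1 ≅ Z^15, C_2 ≅ Z^10.

Boundary ∂_1: C_1 → C_0 is given by ∂[p,q] = [q] − [p]. For instance
  ∂cf = f − c.
This gives a 6×15 integer matrix of rank 5; reducing to Smith normal form yields diagonal entries (1,1,1,1,1).

Boundary ∂_2: C_2 → C_1 maps a triangle to the signed sum of its edges. For instance
  ∂bdf = df − bf + bd,
  ∂bef = ef − bf + be.
This gives a 15×10 integer matrix of rank 10; reducing to Smith normal form yields diagonal entries (1,1,1,1,1,1,1,1,1,2).

Computing H_k = (kernel of ∂_k) / (image of ∂_{k+1}):

  H_0: rank C_0 − rank ∂_1 = 6 − 5 = 1, and the invariant factors of ∂_1 are all 1, so H_0 = Z.
  H_1: rank ker ∂_1 − rank ∂_2 = (15 − 5) − 10 = 0, and ∂_2 has invariant factor 2 > 1, so H_1 = Z/2.
  H_2: rank ker ∂_2 − rank ∂_3 = (10 − 10) − 0 = 0, and there is no ∂_3, so H_2 = 0.

As a check, the Euler characteristic is 6 − 15 + 10 = 1, which agrees with 1 − 0 + 0 = 1.
(K is a triangulation of the real projective plane RP^2.)

H_0 ≅ Z,  H_1 ≅ Z/2,  H_2 = 0.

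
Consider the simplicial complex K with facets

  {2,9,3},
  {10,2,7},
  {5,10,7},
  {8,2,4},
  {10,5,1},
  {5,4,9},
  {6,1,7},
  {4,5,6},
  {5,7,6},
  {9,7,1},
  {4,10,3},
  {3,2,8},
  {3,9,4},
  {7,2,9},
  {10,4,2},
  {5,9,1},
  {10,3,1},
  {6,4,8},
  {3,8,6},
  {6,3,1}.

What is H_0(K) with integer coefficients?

K has 10 vertices, 30 edges, 20 triangles.
rank ∂_0 = 0, rank ∂_1 = 9 ⇒ b_0 = 10 − 0 − 9 = 1; all invariant factors of ∂_1 are 1 so no torsion. So H_0 = Z.

H_0 ≅ Z.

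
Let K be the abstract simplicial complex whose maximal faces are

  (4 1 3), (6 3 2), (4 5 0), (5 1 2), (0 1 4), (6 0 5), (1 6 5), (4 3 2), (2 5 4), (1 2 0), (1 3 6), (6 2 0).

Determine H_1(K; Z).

H_1 ≅ Z/2Z.

Take the total order 0 < 1 < 2 < 3 < 4 < 5 < 6 on the vertex set. Then K (dimension 2) consists of the simplices:

  0-simplices (7): [0], [1], [2], [3], [4], [5], [6]
  1-simplices (18): [0,1], [0,2], [0,4], [0,5], [0,6], [1,2], [1,3], [1,4], [1,5], [1,6], [2,3], [2,4], [2,5], [2,6], [3,4], [3,6], [4,5], [5,6]
  2-simplices (12): [0,1,2], [0,1,4], [0,2,6], [0,4,5], [0,5,6], [1,2,5], [1,3,4], [1,3,6], [1,5,6], [2,3,4], [2,3,6], [2,4,5]

giving chain groups C_0 ≅ Z^7, C_1 ≅ Z^18, C_2 ≅ Z^12.

Boundary ∂_1: C_1 → C_0 sends each edge [p,q] (with p < q) to q − p. For instance
  ∂[5,6] = [6] − [5].
This gives a 7×18 integer matrix of rank 6; reducing to Smith normal form yields diagonal entries (1,1,1,1,1,1).

Boundary ∂_2: C_2 → C_1 acts by ∂[p,q,r] = [q,r] − [p,r] + [p,q]. For instance
  ∂[2,4,5] = [4,5] − [2,5] + [2,4],
  ∂[0,5,6] = [5,6] − [0,6] + [0,5].
The 18×12 boundary matrix has rank 12 and Smith normal form diag(1,1,1,1,1,1,1,1,1,1,1,2).

Now H_k = ker ∂_k / im ∂_{k+1}, so:

  H_1: rank ker ∂_1 − rank ∂_2 = (18 − 6) − 12 = 0, and ∂_2 has invariant factor 2 > 1, so H_1 = Z/2Z.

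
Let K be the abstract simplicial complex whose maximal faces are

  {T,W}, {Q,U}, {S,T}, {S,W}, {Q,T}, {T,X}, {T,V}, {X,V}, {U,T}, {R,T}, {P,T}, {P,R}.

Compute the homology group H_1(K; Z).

Fix the vertex order P < Q < R < S < T < U < V < W < X and write every simplex with vertices in increasing order. Then dim K = 1 and the simplices of K are:

  0-simplices (9): P, Q, R, S, T, U, V, W, X
  1-simplices (12): PR, PT, QT, QU, RT, ST, SW, TU, TV, TW, TX, VX

so the chain groups are C_0 ≅ Z^9, C_1 ≅ Z^12.

Boundary ∂_1: C_1 → C_0 maps an edge to its endpoints' difference, ∂[p,q] = q − p. For instance
  ∂TU = U − T.
The 9×12 boundary matrix has rank 8 and Smith normal form diag(1,1,1,1,1,1,1,1).

Computing H_k = (kernel of ∂_k) / (image of ∂_{k+1}):

  H_1: rank ker ∂_1 − rank ∂_2 = (12 − 8) − 0 = 4, and there is no ∂_2, so H_1 = Z^4.

H_1 = Z^4.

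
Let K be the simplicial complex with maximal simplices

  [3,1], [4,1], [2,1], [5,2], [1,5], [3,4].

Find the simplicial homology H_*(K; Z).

Order the vertices as 1 < 2 < 3 < 4 < 5. Listing each simplex with vertices in this order, K has dimension 1 with simplices:

  0-simplices (5): [1], [2], [3], [4], [5]
  1-simplices (6): [1,2], [1,3], [1,4], [1,5], [2,5], [3,4]

Hence C_0 ≅ Z^5, C_1 ≅ Z^6.

∂_1: C_1 → C_0 maps an edge to its endpoints' difference, ∂[p,q] = q − p. For instance
  ∂[1,5] = [5] − [1].
As a 5×6 matrix over Z this has rank 4, with invariant factors (1,1,1,1).

Now H_k = ker ∂_k / im ∂_{k+1}, so:

  H_0: rank C_0 − rank ∂_1 = 5 − 4 = 1, and the invariant factors of ∂_1 are all 1, so H_0 = Z.
  H_1: rank ker ∂_1 − rank ∂_2 = (6 − 4) − 0 = 2, and there is no ∂_2, so H_1 = Z^2.

(K is a triangulation of a wedge of 2 circles.)

H_0 ≅ Z,  H_1 ≅ Z^2.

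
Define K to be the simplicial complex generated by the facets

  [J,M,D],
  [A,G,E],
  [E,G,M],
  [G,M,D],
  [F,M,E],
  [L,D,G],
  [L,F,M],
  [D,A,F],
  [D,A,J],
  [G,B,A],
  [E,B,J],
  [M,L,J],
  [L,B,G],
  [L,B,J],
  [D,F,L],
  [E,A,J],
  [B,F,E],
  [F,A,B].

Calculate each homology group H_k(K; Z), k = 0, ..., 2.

Fix the vertex order A < B < D < E < F < G < J < L < M and write every simplex with vertices in increasing order. Then dim K = 2 and the simplices of K are:

  0-simplices (9): A, B, D, E, F, G, J, L, M
  1-simplices (27): AB, AD, AE, AF, AG, AJ, BE, BF, BG, BJ, BL, DF, DG, DJ, DL, DM, EF, EG, EJ, EM, FL, FM, GL, GM, JL, JM, LM
  2-simplices (18): ABF, ABG, ADF, ADJ, AEG, AEJ, BEF, BEJ, BGL, BJL, DFL, DGL, DGM, DJM, EFM, EGM, FLM, JLM

so the chain groups are C_0 ≅ Z^9, C_1 ≅ Z^27, C_2 ≅ Z^18.

Boundary ∂_1: C_1 → C_0 sends each edge [p,q] (with p < q) to q − p.
The resulting 9×27 matrix has rank 8, and its Smith normal form has invariant factors (1,1,1,1,1,1,1,1).

Boundary ∂_2: C_2 → C_1 acts by ∂[p,q,r] = [q,r] − [p,r] + [p,q]. For instance
  ∂BEJ = EJ − BJ + BE,
  ∂DGM = GM − DM + DG.
As a 27×18 matrix over Z this has rank 18, with invariant factors (1,1,1,1,1,1,1,1,1,1,1,1,1,1,1,1,1,2).

Reading off H_k = ker ∂_k / im ∂_{k+1}:

  H_0: rank C_0 − rank ∂_1 = 9 − 8 = 1, and the invariant factors of ∂_1 are all 1, so H_0 = Z.
  H_1: rank ker ∂_1 − rank ∂_2 = (27 − 8) − 18 = 1, and ∂_2 has invariant factor 2 > 1, so H_1 = Z ⊕ Z/2Z.
  H_2: rank ker ∂_2 − rank ∂_3 = (18 − 18) − 0 = 0, and there is no ∂_3, so H_2 = 0.

H_0 = Z,  H_1 = Z ⊕ Z/2Z,  H_2 = 0.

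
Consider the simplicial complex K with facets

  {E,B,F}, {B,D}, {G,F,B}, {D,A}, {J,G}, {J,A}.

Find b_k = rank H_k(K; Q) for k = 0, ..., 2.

Take the total order A < B < D < E < F < G < J on the vertex set. Then K (dimension 2) consists of the simplices:

  0-simplices (7): A, B, D, E, F, G, J
  1-simplices (9): AD, AJ, BD, BE, BF, BG, EF, FG, GJ
  2-simplices (2): BEF, BFG

Hence C_0 ≅ Z^7, C_1 ≅ Z^9, C_2 ≅ Z^2.

Boundary ∂_1: C_1 → C_0 maps an edge to its endpoints' difference, ∂[p,q] = q − p. For instance
  ∂GJ = J − G.
This gives a 7×9 integer matrix of rank 6; reducing to Smith normal form yields diagonal entries (1,1,1,1,1,1).

Boundary ∂_2: C_2 → C_1 sends each 2-simplex [p,q,r] to [q,r] − [p,r] + [p,q]. For instance
  ∂BFG = FG − BG + BF,
  ∂BEF = EF − BF + BE.
This gives a 9×2 integer matrix of rank 2; reducing to Smith normal form yields diagonal entries (1,1).

Computing H_k = (kernel of ∂_k) / (image of ∂_{k+1}):

  H_0: rank C_0 − rank ∂_1 = 7 − 6 = 1, and the invariant factors of ∂_1 are all 1, so H_0 = Z.
  H_1: rank ker ∂_1 − rank ∂_2 = (9 − 6) − 2 = 1, and the invariant factors of ∂_2 are all 1, so H_1 = Z.
  H_2: rank ker ∂_2 − rank ∂_3 = (2 − 2) − 0 = 0, and there is no ∂_3, so H_2 = 0.

Hence the Betti numbers are b_0 = 1, b_1 = 1, b_2 = 0.

b_0 = 1, b_1 = 1, b_2 = 0.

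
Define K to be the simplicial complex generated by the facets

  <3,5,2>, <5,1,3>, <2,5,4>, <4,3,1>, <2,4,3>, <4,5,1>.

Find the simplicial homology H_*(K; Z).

H_0 ≅ Z,  H_1 = 0,  H_2 ≅ Z.

Fix the vertex order 1 < 2 < 3 < 4 < 5 and write every simplex with vertices in increasing order. Then dim K = 2 and the simplices of K are:

  0-simplices (5): [1], [2], [3], [4], [5]
  1-simplices (9): [1,3], [1,4], [1,5], [2,3], [2,4], [2,5], [3,4], [3,5], [4,5]
  2-simplices (6): [1,3,4], [1,3,5], [1,4,5], [2,3,4], [2,3,5], [2,4,5]

giving chain groups C_0 ≅ Z^5, C_1 ≅ Z^9, C_2 ≅ Z^6.

∂_1: C_1 → C_0 maps an edge to its endpoints' difference, ∂[p,q] = q − p. For instance
  ∂[3,4] = [4] − [3].
The resulting 5×9 matrix has rank 4, and its Smith normal form has invariant factors (1,1,1,1).

∂_2: C_2 → C_1 acts by ∂[p,q,r] = [q,r] − [p,r] + [p,q]. For instance
  ∂[1,4,5] = [4,5] − [1,5] + [1,4],
  ∂[2,4,5] = [4,5] − [2,5] + [2,4].
The resulting 9×6 matrix has rank 5, and its Smith normal form has invariant factors (1,1,1,1,1).

Reading off H_k = ker ∂_k / im ∂_{k+1}:

  H_0: rank C_0 − rank ∂_1 = 5 − 4 = 1, and the invariant factors of ∂_1 are all 1, so H_0 = Z.
  H_1: rank ker ∂_1 − rank ∂_2 = (9 − 4) − 5 = 0, and the invariant factors of ∂_2 are all 1, so H_1 = 0.
  H_2: rank ker ∂_2 − rank ∂_3 = (6 − 5) − 0 = 1, and there is no ∂_3, so H_2 = Z.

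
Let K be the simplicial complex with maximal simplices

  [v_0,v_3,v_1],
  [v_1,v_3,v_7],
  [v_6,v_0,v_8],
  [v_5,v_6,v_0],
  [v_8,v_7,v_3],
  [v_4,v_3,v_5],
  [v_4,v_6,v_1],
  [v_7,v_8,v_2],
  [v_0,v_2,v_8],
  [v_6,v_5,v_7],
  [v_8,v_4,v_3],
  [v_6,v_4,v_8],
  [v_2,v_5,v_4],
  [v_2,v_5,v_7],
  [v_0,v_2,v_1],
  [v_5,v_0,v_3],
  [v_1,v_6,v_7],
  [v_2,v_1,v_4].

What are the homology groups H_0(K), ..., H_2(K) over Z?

H_0 ≅ Z,  H_1 ≅ Z^2,  H_2 ≅ Z.

We work with the vertex ordering v_0 < v_1 < v_2 < v_3 < v_4 < v_5 < v_6 < v_7 < v_8. The simplices of K, each written with vertices in increasing order, are:

  0-simplices (9): [v_0], [v_1], [v_2], [v_3], [v_4], [v_5], [v_6], [v_7], [v_8]
  1-simplices (27): (27 of them)
  2-simplices (18): (18 of them)

so the chain groups are C_0 ≅ Z^9, C_1 ≅ Z^27, C_2 ≅ Z^18.

The boundary map ∂_1: C_1 → C_0 is given by ∂[p,q] = [q] − [p]. For instance
  ∂[v_2,v_8] = [v_8] − [v_2].
The 9×27 boundary matrix has rank 8 and Smith normal form diag(1,1,1,1,1,1,1,1).

The boundary map ∂_2: C_2 → C_1 sends each 2-simplex [p,q,r] to [q,r] − [p,r] + [p,q]. For instance
  ∂[v_2,v_5,v_7] = [v_5,v_7] − [v_2,v_7] + [v_2,v_5],
  ∂[v_0,v_6,v_8] = [v_6,v_8] − [v_0,v_8] + [v_0,v_6].
The resulting 27×18 matrix has rank 17, and its Smith normal form has invariant factors (1,1,1,1,1,1,1,1,1,1,1,1,1,1,1,1,1).

From H_k ≅ ker(∂_k) / im(∂_{k+1}) we obtain:

  H_0: rank C_0 − rank ∂_1 = 9 − 8 = 1, and the invariant factors of ∂_1 are all 1, so H_0 = Z.
  H_1: rank ker ∂_1 − rank ∂_2 = (27 − 8) − 17 = 2, and the invariant factors of ∂_2 are all 1, so H_1 = Z^2.
  H_2: rank ker ∂_2 − rank ∂_3 = (18 − 17) − 0 = 1, and there is no ∂_3, so H_2 = Z.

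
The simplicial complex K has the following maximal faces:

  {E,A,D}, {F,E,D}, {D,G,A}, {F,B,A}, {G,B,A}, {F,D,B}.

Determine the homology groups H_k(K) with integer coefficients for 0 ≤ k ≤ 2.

Fix the vertex order A < B < D < E < F < G and write every simplex with vertices in increasing order. Then dim K = 2 and the simplices of K are:

  0-simplices (6): A, B, D, E, F, G
  1-simplices (12): AB, AD, AE, AF, AG, BD, BF, BG, DE, DF, DG, EF
  2-simplices (6): ABF, ABG, ADE, ADG, BDF, DEF

giving chain groups C_0 ≅ Z^6, C_1 ≅ Z^12, C_2 ≅ Z^6.

∂_1: C_1 → C_0 sends each edge [p,q] (with p < q) to q − p.
This gives a 6×12 integer matrix of rank 5; reducing to Smith normal form yields diagonal entries (1,1,1,1,1).

Boundary ∂_2: C_2 → C_1 acts by ∂[p,q,r] = [q,r] − [p,r] + [p,q]. For instance
  ∂BDF = DF − BF + BD,
  ∂ABF = BF − AF + AB.
This gives a 12×6 integer matrix of rank 6; reducing to Smith normal form yields diagonal entries (1,1,1,1,1,1).

Computing H_k = (kernel of ∂_k) / (image of ∂_{k+1}):

  H_0: rank C_0 − rank ∂_1 = 6 − 5 = 1, and the invariant factors of ∂_1 are all 1, so H_0 = Z.
  H_1: rank ker ∂_1 − rank ∂_2 = (12 − 5) − 6 = 1, and the invariant factors of ∂_2 are all 1, so H_1 = Z.
  H_2: rank ker ∂_2 − rank ∂_3 = (6 − 6) − 0 = 0, and there is no ∂_3, so H_2 = 0.

H_0 = Z,  H_1 = Z,  H_2 = 0.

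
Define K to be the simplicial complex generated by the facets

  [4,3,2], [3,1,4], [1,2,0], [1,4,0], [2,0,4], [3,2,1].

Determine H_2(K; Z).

H_2 ≅ Z.

K has 5 vertices, 9 edges, 6 triangles.
rank ∂_2 = 5, rank ∂_3 = 0 ⇒ b_2 = 6 − 5 − 0 = 1. So H_2 ≅ Z.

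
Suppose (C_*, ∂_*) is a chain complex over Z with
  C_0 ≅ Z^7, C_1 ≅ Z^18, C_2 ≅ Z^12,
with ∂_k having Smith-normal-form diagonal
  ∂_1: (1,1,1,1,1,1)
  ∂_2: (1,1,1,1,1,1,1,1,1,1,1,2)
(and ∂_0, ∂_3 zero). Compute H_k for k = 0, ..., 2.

H_0: b_0 = 7 − 0 − 6 = 1; torsion from ∂_1 factors > 1: none. So H_0 ≅ Z.
H_1: b_1 = 18 − 6 − 12 = 0; torsion from ∂_2 factors > 1: [2]. So H_1 ≅ Z_2.
H_2: b_2 = 12 − 12 − 0 = 0; torsion from ∂_3 factors > 1: none. So H_2 ≅ 0.

H_0 ≅ Z,  H_1 ≅ Z_2,  H_2 = 0.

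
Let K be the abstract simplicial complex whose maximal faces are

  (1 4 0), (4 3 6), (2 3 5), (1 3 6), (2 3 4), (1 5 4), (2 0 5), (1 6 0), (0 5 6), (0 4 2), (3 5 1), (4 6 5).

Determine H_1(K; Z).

Take the total order 0 < 1 < 2 < 3 < 4 < 5 < 6 on the vertex set. Then K (dimension 2) consists of the simplices:

  0-simplices (7): [0], [1], [2], [3], [4], [5], [6]
  1-simplices (18): [0,1], [0,2], [0,4], [0,5], [0,6], [1,3], [1,4], [1,5], [1,6], [2,3], [2,4], [2,5], [3,4], [3,5], [3,6], [4,5], [4,6], [5,6]
  2-simplices (12): [0,1,4], [0,1,6], [0,2,4], [0,2,5], [0,5,6], [1,3,5], [1,3,6], [1,4,5], [2,3,4], [2,3,5], [3,4,6], [4,5,6]

Hence C_0 ≅ Z^7, C_1 ≅ Z^18, C_2 ≅ Z^12.

The boundary map ∂_1: C_1 → C_0 is given by ∂[p,q] = [q] − [p]. For instance
  ∂[2,4] = [4] − [2].
As a 7×18 matrix over Z this has rank 6, with invariant factors (1,1,1,1,1,1).

∂_2: C_2 → C_1 maps a triangle to the signed sum of its edges. For instance
  ∂[4,5,6] = [5,6] − [4,6] + [4,5],
  ∂[0,2,4] = [2,4] − [0,4] + [0,2].
The resulting 18×12 matrix has rank 12, and its Smith normal form has invariant factors (1,1,1,1,1,1,1,1,1,1,1,2).

Now H_k = ker ∂_k / im ∂_{k+1}, so:

  H_1: rank ker ∂_1 − rank ∂_2 = (18 − 6) − 12 = 0, and ∂_2 has invariant factor 2 > 1, so H_1 = Z/2.

(K is a triangulation of the real projective plane RP^2.)

H_1 ≅ Z/2.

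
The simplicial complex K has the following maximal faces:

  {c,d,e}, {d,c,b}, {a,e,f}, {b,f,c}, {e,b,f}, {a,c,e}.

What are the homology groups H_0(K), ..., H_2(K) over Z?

K has 6 vertices, 12 edges, 6 triangles.
rank ∂_0 = 0, rank ∂_1 = 5 ⇒ b_0 = 6 − 0 − 5 = 1; all invariant factors of ∂_1 are 1 so no torsion. So H_0 ≅ Z.
rank ∂_1 = 5, rank ∂_2 = 6 ⇒ b_1 = 12 − 5 − 6 = 1; all invariant factors of ∂_2 are 1 so no torsion. So H_1 ≅ Z.
rank ∂_2 = 6, rank ∂_3 = 0 ⇒ b_2 = 6 − 6 − 0 = 0. So H_2 ≅ 0.

H_0 = Z,  H_1 = Z,  H_2 = 0.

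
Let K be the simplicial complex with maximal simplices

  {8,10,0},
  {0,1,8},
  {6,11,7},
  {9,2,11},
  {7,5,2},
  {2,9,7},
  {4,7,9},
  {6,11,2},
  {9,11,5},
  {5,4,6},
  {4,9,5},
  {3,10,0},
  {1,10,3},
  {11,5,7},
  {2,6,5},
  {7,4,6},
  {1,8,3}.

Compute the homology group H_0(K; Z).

H_0 ≅ Z^2.

Take the total order 0 < 1 < 2 < 3 < 4 < 5 < 6 < 7 < 8 < 9 < 10 < 11 on the vertex set. Then K (dimension 2) consists of the simplices:

  0-simplices (12): [0], [1], [2], [3], [4], [5], [6], [7], [8], [9], [10], [11]
  1-simplices (28): (28 of them)
  2-simplices (17): [0,1,8], [0,3,10], [0,8,10], [1,3,8], [1,3,10], [2,5,6], [2,5,7], [2,6,11], [2,7,9], [2,9,11], [4,5,6], [4,5,9], [4,6,7], [4,7,9], [5,7,11], [5,9,11], [6,7,11]

so the chain groups are C_0 ≅ Z^12, C_1 ≅ Z^28, C_2 ≅ Z^17.

Boundary ∂_1: C_1 → C_0 maps an edge to its endpoints' difference, ∂[p,q] = q − p. For instance
  ∂[5,6] = [6] − [5].
The resulting 12×28 matrix has rank 10, and its Smith normal form has invariant factors (1,1,1,1,1,1,1,1,1,1).

∂_2: C_2 → C_1 acts by ∂[p,q,r] = [q,r] − [p,r] + [p,q]. For instance
  ∂[2,7,9] = [7,9] − [2,9] + [2,7],
  ∂[2,6,11] = [6,11] − [2,11] + [2,6].
This gives a 28×17 integer matrix of rank 17; reducing to Smith normal form yields diagonal entries (1,1,1,1,1,1,1,1,1,1,1,1,1,1,1,1,2).

From H_k ≅ ker(∂_k) / im(∂_{k+1}) we obtain:

  H_0: rank C_0 − rank ∂_1 = 12 − 10 = 2, and the invariant factors of ∂_1 are all 1, so H_0 ≅ Z^2.

(K is a triangulation of the disjoint union of the real projective plane RP^2 and the Möbius band.)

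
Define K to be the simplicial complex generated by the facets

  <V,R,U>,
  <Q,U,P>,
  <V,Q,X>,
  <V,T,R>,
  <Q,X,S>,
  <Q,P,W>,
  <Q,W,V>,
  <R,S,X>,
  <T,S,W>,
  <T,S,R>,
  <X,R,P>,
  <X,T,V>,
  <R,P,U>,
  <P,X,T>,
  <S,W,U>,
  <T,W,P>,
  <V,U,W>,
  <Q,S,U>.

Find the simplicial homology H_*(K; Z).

H_0 = Z,  H_1 = Z × Z/2,  H_2 = 0.

We work with the vertex ordering P < Q < R < S < T < U < V < W < X. The simplices of K, each written with vertices in increasing order, are:

  0-simplices (9): P, Q, R, S, T, U, V, W, X
  1-simplices (27): PQ, PR, PT, PU, PW, PX, QS, QU, QV, QW, QX, RS, RT, RU, RV, RX, ST, SU, SW, SX, TV, TW, TX, UV, UW, VW, VX
  2-simplices (18): PQU, PQW, PRU, PRX, PTW, PTX, QSU, QSX, QVW, QVX, RST, RSX, RTV, RUV, STW, SUW, TVX, UVW

giving chain groups C_0 ≅ Z^9, C_1 ≅ Z^27, C_2 ≅ Z^18.

Boundary ∂_1: C_1 → C_0 is given by ∂[p,q] = [q] − [p].
This gives a 9×27 integer matrix of rank 8; reducing to Smith normal form yields diagonal entries (1,1,1,1,1,1,1,1).

The boundary map ∂_2: C_2 → C_1 sends each 2-simplex [p,q,r] to [q,r] − [p,r] + [p,q]. For instance
  ∂PQU = QU − PU + PQ,
  ∂RST = ST − RT + RS.
The resulting 27×18 matrix has rank 18, and its Smith normal form has invariant factors (1,1,1,1,1,1,1,1,1,1,1,1,1,1,1,1,1,2).

Reading off H_k = ker ∂_k / im ∂_{k+1}:

  H_0: rank C_0 − rank ∂_1 = 9 − 8 = 1, and the invariant factors of ∂_1 are all 1, so H_0 ≅ Z.
  H_1: rank ker ∂_1 − rank ∂_2 = (27 − 8) − 18 = 1, and ∂_2 has invariant factor 2 > 1, so H_1 ≅ Z × Z/2.
  H_2: rank ker ∂_2 − rank ∂_3 = (18 − 18) − 0 = 0, and there is no ∂_3, so H_2 ≅ 0.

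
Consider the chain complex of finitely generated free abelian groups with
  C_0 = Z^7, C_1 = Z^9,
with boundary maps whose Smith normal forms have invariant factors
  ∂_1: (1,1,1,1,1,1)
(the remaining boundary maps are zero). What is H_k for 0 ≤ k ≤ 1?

H_0 = Z,  H_1 = Z^3.

H_0: b_0 = 7 − 0 − 6 = 1; torsion from ∂_1 factors > 1: none. So H_0 = Z.
H_1: b_1 = 9 − 6 − 0 = 3; torsion from ∂_2 factors > 1: none. So H_1 = Z^3.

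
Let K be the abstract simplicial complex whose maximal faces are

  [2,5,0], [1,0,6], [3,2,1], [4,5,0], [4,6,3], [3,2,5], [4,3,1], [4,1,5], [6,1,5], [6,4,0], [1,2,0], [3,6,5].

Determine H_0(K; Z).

Order the vertices as 0 < 1 < 2 < 3 < 4 < 5 < 6. Listing each simplex with vertices in this order, K has dimension 2 with simplices:

  0-simplices (7): [0], [1], [2], [3], [4], [5], [6]
  1-simplices (18): [0,1], [0,2], [0,4], [0,5], [0,6], [1,2], [1,3], [1,4], [1,5], [1,6], [2,3], [2,5], [3,4], [3,5], [3,6], [4,5], [4,6], [5,6]
  2-simplices (12): [0,1,2], [0,1,6], [0,2,5], [0,4,5], [0,4,6], [1,2,3], [1,3,4], [1,4,5], [1,5,6], [2,3,5], [3,4,6], [3,5,6]

Hence C_0 ≅ Z^7, C_1 ≅ Z^18, C_2 ≅ Z^12.

∂_1: C_1 → C_0 maps an edge to its endpoints' difference, ∂[p,q] = q − p.
This gives a 7×18 integer matrix of rank 6; reducing to Smith normal form yields diagonal entries (1,1,1,1,1,1).

∂_2: C_2 → C_1 maps a triangle to the signed sum of its edges. For instance
  ∂[0,1,2] = [1,2] − [0,2] + [0,1],
  ∂[0,4,5] = [4,5] − [0,5] + [0,4].
This gives a 18×12 integer matrix of rank 12; reducing to Smith normal form yields diagonal entries (1,1,1,1,1,1,1,1,1,1,1,2).

Reading off H_k = ker ∂_k / im ∂_{k+1}:

  H_0: rank C_0 − rank ∂_1 = 7 − 6 = 1, and the invariant factors of ∂_1 are all 1, so H_0 = Z.

H_0 = Z.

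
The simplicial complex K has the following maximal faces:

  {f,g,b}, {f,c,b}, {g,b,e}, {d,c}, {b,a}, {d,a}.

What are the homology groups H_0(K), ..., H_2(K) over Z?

H_0 = Z,  H_1 = Z,  H_2 = 0.

Fix the vertex order a < b < c < d < e < f < g and write every simplex with vertices in increasing order. Then dim K = 2 and the simplices of K are:

  0-simplices (7): a, b, c, d, e, f, g
  1-simplices (10): ab, ad, bc, be, bf, bg, cd, cf, eg, fg
  2-simplices (3): bcf, beg, bfg

giving chain groups C_0 ≅ Z^7, C_1 ≅ Z^10, C_2 ≅ Z^3.

The boundary map ∂_1: C_1 → C_0 is given by ∂[p,q] = [q] − [p].
The 7×10 boundary matrix has rank 6 and Smith normal form diag(1,1,1,1,1,1).

The boundary map ∂_2: C_2 → C_1 acts by ∂[p,q,r] = [q,r] − [p,r] + [p,q]. For instance
  ∂bfg = fg − bg + bf,
  ∂bcf = cf − bf + bc.
As a 10×3 matrix over Z this has rank 3, with invariant factors (1,1,1).

From H_k ≅ ker(∂_k) / im(∂_{k+1}) we obtain:

  H_0: rank C_0 − rank ∂_1 = 7 − 6 = 1, and the invariant factors of ∂_1 are all 1, so H_0 ≅ Z.
  H_1: rank ker ∂_1 − rank ∂_2 = (10 − 6) − 3 = 1, and the invariant factors of ∂_2 are all 1, so H_1 ≅ Z.
  H_2: rank ker ∂_2 − rank ∂_3 = (3 − 3) − 0 = 0, and there is no ∂_3, so H_2 ≅ 0.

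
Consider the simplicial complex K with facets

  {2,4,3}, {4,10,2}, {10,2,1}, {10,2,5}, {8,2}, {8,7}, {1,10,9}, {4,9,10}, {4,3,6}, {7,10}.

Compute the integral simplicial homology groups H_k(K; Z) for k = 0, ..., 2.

K has 10 vertices, 17 edges, 7 triangles.
rank ∂_0 = 0, rank ∂_1 = 9 ⇒ b_0 = 10 − 0 − 9 = 1; all invariant factors of ∂_1 are 1 so no torsion. So H_0 ≅ Z.
rank ∂_1 = 9, rank ∂_2 = 7 ⇒ b_1 = 17 − 9 − 7 = 1; all invariant factors of ∂_2 are 1 so no torsion. So H_1 ≅ Z.
rank ∂_2 = 7, rank ∂_3 = 0 ⇒ b_2 = 7 − 7 − 0 = 0. So H_2 ≅ 0.

H_0 = Z,  H_1 = Z,  H_2 = 0.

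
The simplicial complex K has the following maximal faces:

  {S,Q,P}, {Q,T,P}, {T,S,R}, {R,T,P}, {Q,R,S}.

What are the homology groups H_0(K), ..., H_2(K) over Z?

K has 5 vertices, 10 edges, 5 triangles.
rank ∂_0 = 0, rank ∂_1 = 4 ⇒ b_0 = 5 − 0 − 4 = 1; all invariant factors of ∂_1 are 1 so no torsion. So H_0 ≅ Z.
rank ∂_1 = 4, rank ∂_2 = 5 ⇒ b_1 = 10 − 4 − 5 = 1; all invariant factors of ∂_2 are 1 so no torsion. So H_1 ≅ Z.
rank ∂_2 = 5, rank ∂_3 = 0 ⇒ b_2 = 5 − 5 − 0 = 0. So H_2 ≅ 0.

H_0 = Z,  H_1 = Z,  H_2 = 0.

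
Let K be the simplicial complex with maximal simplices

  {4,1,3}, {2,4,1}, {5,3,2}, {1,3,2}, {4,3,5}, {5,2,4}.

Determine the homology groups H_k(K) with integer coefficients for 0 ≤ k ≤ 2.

K has 5 vertices, 9 edges, 6 triangles.
rank ∂_0 = 0, rank ∂_1 = 4 ⇒ b_0 = 5 − 0 − 4 = 1; all invariant factors of ∂_1 are 1 so no torsion. So H_0 ≅ Z.
rank ∂_1 = 4, rank ∂_2 = 5 ⇒ b_1 = 9 − 4 − 5 = 0; all invariant factors of ∂_2 are 1 so no torsion. So H_1 ≅ 0.
rank ∂_2 = 5, rank ∂_3 = 0 ⇒ b_2 = 6 − 5 − 0 = 1. So H_2 ≅ Z.

H_0 ≅ Z,  H_1 = 0,  H_2 ≅ Z.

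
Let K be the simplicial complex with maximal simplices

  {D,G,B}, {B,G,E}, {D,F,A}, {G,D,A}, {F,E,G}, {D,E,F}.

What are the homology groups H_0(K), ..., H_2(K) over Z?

H_0 ≅ Z,  H_1 ≅ Z,  H_2 = 0.

K has 6 vertices, 12 edges, 6 triangles.
rank ∂_0 = 0, rank ∂_1 = 5 ⇒ b_0 = 6 − 0 − 5 = 1; all invariant factors of ∂_1 are 1 so no torsion. So H_0 ≅ Z.
rank ∂_1 = 5, rank ∂_2 = 6 ⇒ b_1 = 12 − 5 − 6 = 1; all invariant factors of ∂_2 are 1 so no torsion. So H_1 ≅ Z.
rank ∂_2 = 6, rank ∂_3 = 0 ⇒ b_2 = 6 − 6 − 0 = 0. So H_2 ≅ 0.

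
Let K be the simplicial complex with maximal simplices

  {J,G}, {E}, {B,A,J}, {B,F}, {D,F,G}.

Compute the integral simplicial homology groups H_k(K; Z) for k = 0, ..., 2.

We work with the vertex ordering A < B < D < E < F < G < J. The simplices of K, each written with vertices in increasing order, are:

  0-simplices (7): A, B, D, E, F, G, J
  1-simplices (8): AB, AJ, BF, BJ, DF, DG, FG, GJ
  2-simplices (2): ABJ, DFG

giving chain groups C_0 ≅ Z^7, C_1 ≅ Z^8, C_2 ≅ Z^2.

Boundary ∂_1: C_1 → C_0 is given by ∂[p,q] = [q] − [p]. For instance
  ∂BF = F − B.
The 7×8 boundary matrix has rank 5 and Smith normal form diag(1,1,1,1,1).

The boundary map ∂_2: C_2 → C_1 acts by ∂[p,q,r] = [q,r] − [p,r] + [p,q]. For instance
  ∂DFG = FG − DG + DF,
  ∂ABJ = BJ − AJ + AB.
The 8×2 boundary matrix has rank 2 and Smith normal form diag(1,1).

From H_k ≅ ker(∂_k) / im(∂_{k+1}) we obtain:

  H_0: rank C_0 − rank ∂_1 = 7 − 5 = 2, and the invariant factors of ∂_1 are all 1, so H_0 ≅ Z^2.
  H_1: rank ker ∂_1 − rank ∂_2 = (8 − 5) − 2 = 1, and the invariant factors of ∂_2 are all 1, so H_1 ≅ Z.
  H_2: rank ker ∂_2 − rank ∂_3 = (2 − 2) − 0 = 0, and there is no ∂_3, so H_2 ≅ 0.

H_0 ≅ Z^2,  H_1 ≅ Z,  H_2 = 0.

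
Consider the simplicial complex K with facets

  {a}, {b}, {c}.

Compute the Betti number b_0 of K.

b_0 = 3.

We work with the vertex ordering a < b < c. The simplices of K, each written with vertices in increasing order, are:

  0-simplices (3): a, b, c

so the chain groups are C_0 ≅ Z^3.

Now H_k = ker ∂_k / im ∂_{k+1}, so:

  H_0: rank C_0 − rank ∂_1 = 3 − 0 = 3, and there is no ∂_1, so H_0 ≅ Z^3.

(K is a triangulation of a set of 3 points.)

Hence the Betti numbers are b_0 = 3.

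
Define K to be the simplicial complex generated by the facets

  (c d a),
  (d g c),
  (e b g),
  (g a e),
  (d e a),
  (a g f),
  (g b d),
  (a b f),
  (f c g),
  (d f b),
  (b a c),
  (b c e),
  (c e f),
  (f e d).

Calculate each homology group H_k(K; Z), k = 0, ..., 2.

H_0 = Z,  H_1 = Z^2,  H_2 = Z.

Take the total order a < b < c < d < e < f < g on the vertex set. Then K (dimension 2) consists of the simplices:

  0-simplices (7): a, b, c, d, e, f, g
  1-simplices (21): ab, ac, ad, ae, af, ag, bc, bd, be, bf, bg, cd, ce, cf, cg, de, df, dg, ef, eg, fg
  2-simplices (14): abc, abf, acd, ade, aeg, afg, bce, bdf, bdg, beg, cdg, cef, cfg, def

so the chain groups are C_0 ≅ Z^7, C_1 ≅ Z^21, C_2 ≅ Z^14.

Boundary ∂_1: C_1 → C_0 maps an edge to its endpoints' difference, ∂[p,q] = q − p.
The resulting 7×21 matrix has rank 6, and its Smith normal form has invariant factors (1,1,1,1,1,1).

Boundary ∂_2: C_2 → C_1 sends each 2-simplex [p,q,r] to [q,r] − [p,r] + [p,q]. For instance
  ∂def = ef − df + de,
  ∂cfg = fg − cg + cf.
The resulting 21×14 matrix has rank 13, and its Smith normal form has invariant factors (1,1,1,1,1,1,1,1,1,1,1,1,1).

Reading off H_k = ker ∂_k / im ∂_{k+1}:

  H_0: rank C_0 − rank ∂_1 = 7 − 6 = 1, and the invariant factors of ∂_1 are all 1, so H_0 ≅ Z.
  H_1: rank ker ∂_1 − rank ∂_2 = (21 − 6) − 13 = 2, and the invariant factors of ∂_2 are all 1, so H_1 ≅ Z^2.
  H_2: rank ker ∂_2 − rank ∂_3 = (14 − 13) − 0 = 1, and there is no ∂_3, so H_2 ≅ Z.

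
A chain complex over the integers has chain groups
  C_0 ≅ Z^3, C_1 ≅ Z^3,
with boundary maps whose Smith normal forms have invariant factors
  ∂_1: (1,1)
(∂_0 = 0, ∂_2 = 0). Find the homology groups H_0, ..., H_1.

H_0 = Z,  H_1 = Z.

H_0: b_0 = 3 − 0 − 2 = 1; torsion from ∂_1 factors > 1: none. So H_0 = Z.
H_1: b_1 = 3 − 2 − 0 = 1; torsion from ∂_2 factors > 1: none. So H_1 = Z.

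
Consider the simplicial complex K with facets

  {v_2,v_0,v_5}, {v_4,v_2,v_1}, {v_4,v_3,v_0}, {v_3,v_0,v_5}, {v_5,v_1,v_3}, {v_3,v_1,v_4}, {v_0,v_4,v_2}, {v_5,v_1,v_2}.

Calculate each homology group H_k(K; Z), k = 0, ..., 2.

H_0 = Z,  H_1 = 0,  H_2 = Z.

K has 6 vertices, 12 edges, 8 triangles.
rank ∂_0 = 0, rank ∂_1 = 5 ⇒ b_0 = 6 − 0 − 5 = 1; all invariant factors of ∂_1 are 1 so no torsion. So H_0 = Z.
rank ∂_1 = 5, rank ∂_2 = 7 ⇒ b_1 = 12 − 5 − 7 = 0; all invariant factors of ∂_2 are 1 so no torsion. So H_1 = 0.
rank ∂_2 = 7, rank ∂_3 = 0 ⇒ b_2 = 8 − 7 − 0 = 1. So H_2 = Z.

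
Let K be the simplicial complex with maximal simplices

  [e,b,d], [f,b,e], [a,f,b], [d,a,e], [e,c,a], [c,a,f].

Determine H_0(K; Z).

Fix the vertex order a < b < c < d < e < f and write every simplex with vertices in increasing order. Then dim K = 2 and the simplices of K are:

  0-simplices (6): a, b, c, d, e, f
  1-simplices (12): ab, ac, ad, ae, af, bd, be, bf, ce, cf, de, ef
  2-simplices (6): abf, ace, acf, ade, bde, bef

so the chain groups are C_0 ≅ Z^6, C_1 ≅ Z^12, C_2 ≅ Z^6.

Boundary ∂_1: C_1 → C_0 maps an edge to its endpoints' difference, ∂[p,q] = q − p. For instance
  ∂ac = c − a.
The 6×12 boundary matrix has rank 5 and Smith normal form diag(1,1,1,1,1).

Boundary ∂_2: C_2 → C_1 acts by ∂[p,q,r] = [q,r] − [p,r] + [p,q]. For instance
  ∂bde = de − be + bd,
  ∂acf = cf − af + ac.
As a 12×6 matrix over Z this has rank 6, with invariant factors (1,1,1,1,1,1).

From H_k ≅ ker(∂_k) / im(∂_{k+1}) we obtain:

  H_0: rank C_0 − rank ∂_1 = 6 − 5 = 1, and the invariant factors of ∂_1 are all 1, so H_0 ≅ Z.

H_0 = Z.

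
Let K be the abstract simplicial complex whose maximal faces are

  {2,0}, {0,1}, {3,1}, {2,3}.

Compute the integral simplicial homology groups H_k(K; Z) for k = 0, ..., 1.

We work with the vertex ordering 0 < 1 < 2 < 3. The simplices of K, each written with vertices in increasing order, are:

  0-simplices (4): [0], [1], [2], [3]
  1-simplices (4): [0,1], [0,2], [1,3], [2,3]

giving chain groups C_0 ≅ Z^4, C_1 ≅ Z^4.

Boundary ∂_1: C_1 → C_0 maps an edge to its endpoints' difference, ∂[p,q] = q − p. For instance
  ∂[1,3] = [3] − [1].
This gives a 4×4 integer matrix of rank 3; reducing to Smith normal form yields diagonal entries (1,1,1).

Now H_k = ker ∂_k / im ∂_{k+1}, so:

  H_0: rank C_0 − rank ∂_1 = 4 − 3 = 1, and the invariant factors of ∂_1 are all 1, so H_0 = Z.
  H_1: rank ker ∂_1 − rank ∂_2 = (4 − 3) − 0 = 1, and there is no ∂_2, so H_1 = Z.

H_0 = Z,  H_1 = Z.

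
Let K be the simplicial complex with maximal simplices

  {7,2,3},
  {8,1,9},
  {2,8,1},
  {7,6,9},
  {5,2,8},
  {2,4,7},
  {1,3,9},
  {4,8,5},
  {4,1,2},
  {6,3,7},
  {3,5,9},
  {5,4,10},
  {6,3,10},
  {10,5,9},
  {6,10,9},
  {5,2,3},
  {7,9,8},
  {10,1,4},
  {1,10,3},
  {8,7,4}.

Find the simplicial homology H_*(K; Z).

H_0 ≅ Z,  H_1 ≅ Z ⊕ Z_2,  H_2 = 0.

K has 10 vertices, 30 edges, 20 triangles.
rank ∂_0 = 0, rank ∂_1 = 9 ⇒ b_0 = 10 − 0 − 9 = 1; all invariant factors of ∂_1 are 1 so no torsion. So H_0 = Z.
rank ∂_1 = 9, rank ∂_2 = 20 ⇒ b_1 = 30 − 9 − 20 = 1; ∂_2 has invariant factor(s) [2] giving torsion. So H_1 = Z ⊕ Z_2.
rank ∂_2 = 20, rank ∂_3 = 0 ⇒ b_2 = 20 − 20 − 0 = 0. So H_2 = 0.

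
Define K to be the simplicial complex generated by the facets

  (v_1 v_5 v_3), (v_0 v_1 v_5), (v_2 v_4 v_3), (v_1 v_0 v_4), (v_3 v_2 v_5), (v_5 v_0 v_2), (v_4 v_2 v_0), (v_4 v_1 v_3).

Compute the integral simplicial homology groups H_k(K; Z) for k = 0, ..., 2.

H_0 ≅ Z,  H_1 = 0,  H_2 ≅ Z.

Take the total order v_0 < v_1 < v_2 < v_3 < v_4 < v_5 on the vertex set. Then K (dimension 2) consists of the simplices:

  0-simplices (6): [v_0], [v_1], [v_2], [v_3], [v_4], [v_5]
  1-simplices (12): [v_0,v_1], [v_0,v_2], [v_0,v_4], [v_0,v_5], [v_1,v_3], [v_1,v_4], [v_1,v_5], [v_2,v_3], [v_2,v_4], [v_2,v_5], [v_3,v_4], [v_3,v_5]
  2-simplices (8): [v_0,v_1,v_4], [v_0,v_1,v_5], [v_0,v_2,v_4], [v_0,v_2,v_5], [v_1,v_3,v_4], [v_1,v_3,v_5], [v_2,v_3,v_4], [v_2,v_3,v_5]

so the chain groups are C_0 ≅ Z^6, C_1 ≅ Z^12, C_2 ≅ Z^8.

∂_1: C_1 → C_0 is given by ∂[p,q] = [q] − [p].
The resulting 6×12 matrix has rank 5, and its Smith normal form has invariant factors (1,1,1,1,1).

∂_2: C_2 → C_1 sends each 2-simplex [p,q,r] to [q,r] − [p,r] + [p,q]. For instance
  ∂[v_0,v_1,v_4] = [v_1,v_4] − [v_0,v_4] + [v_0,v_1],
  ∂[v_0,v_2,v_4] = [v_2,v_4] − [v_0,v_4] + [v_0,v_2].
As a 12×8 matrix over Z this has rank 7, with invariant factors (1,1,1,1,1,1,1).

Now H_k = ker ∂_k / im ∂_{k+1}, so:

  H_0: rank C_0 − rank ∂_1 = 6 − 5 = 1, and the invariant factors of ∂_1 are all 1, so H_0 = Z.
  H_1: rank ker ∂_1 − rank ∂_2 = (12 − 5) − 7 = 0, and the invariant factors of ∂_2 are all 1, so H_1 = 0.
  H_2: rank ker ∂_2 − rank ∂_3 = (8 − 7) − 0 = 1, and there is no ∂_3, so H_2 = Z.

As a check, the Euler characteristic is 6 − 12 + 8 = 2, which agrees with 1 − 0 + 1 = 2.
(K is a triangulation of the 2-sphere S^2.)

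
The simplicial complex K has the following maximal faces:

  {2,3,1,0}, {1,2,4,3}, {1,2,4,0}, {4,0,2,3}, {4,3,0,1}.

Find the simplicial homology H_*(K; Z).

Take the total order 0 < 1 < 2 < 3 < 4 on the vertex set. Then K (dimension 3) consists of the simplices:

  0-simplices (5): [0], [1], [2], [3], [4]
  1-simplices (10): [0,1], [0,2], [0,3], [0,4], [1,2], [1,3], [1,4], [2,3], [2,4], [3,4]
  2-simplices (10): [0,1,2], [0,1,3], [0,1,4], [0,2,3], [0,2,4], [0,3,4], [1,2,3], [1,2,4], [1,3,4], [2,3,4]
  3-simplices (5): [0,1,2,3], [0,1,2,4], [0,1,3,4], [0,2,3,4], [1,2,3,4]

giving chain groups C_0 ≅ Z^5, C_1 ≅ Z^10, C_2 ≅ Z^10, C_3 ≅ Z^5.

The boundary map ∂_1: C_1 → C_0 sends each edge [p,q] (with p < q) to q − p.
As a 5×10 matrix over Z this has rank 4, with invariant factors (1,1,1,1).

Boundary ∂_2: C_2 → C_1 sends each 2-simplex [p,q,r] to [q,r] − [p,r] + [p,q]. For instance
  ∂[1,3,4] = [3,4] − [1,4] + [1,3],
  ∂[1,2,4] = [2,4] − [1,4] + [1,2].
The resulting 10×10 matrix has rank 6, and its Smith normal form has invariant factors (1,1,1,1,1,1).

∂_3: C_3 → C_2 sends each 3-simplex σ to the alternating sum Σ_i (−1)^i (σ with its i-th vertex removed). For instance
  ∂[0,1,2,4] = [1,2,4] − [0,2,4] + [0,1,4] − [0,1,2],
  ∂[0,1,2,3] = [1,2,3] − [0,2,3] + [0,1,3] − [0,1,2].
This gives a 10×5 integer matrix of rank 4; reducing to Smith normal form yields diagonal entries (1,1,1,1).

Computing H_k = (kernel of ∂_k) / (image of ∂_{k+1}):

  H_0: rank C_0 − rank ∂_1 = 5 − 4 = 1, and the invariant factors of ∂_1 are all 1, so H_0 ≅ Z.
  H_1: rank ker ∂_1 − rank ∂_2 = (10 − 4) − 6 = 0, and the invariant factors of ∂_2 are all 1, so H_1 ≅ 0.
  H_2: rank ker ∂_2 − rank ∂_3 = (10 − 6) − 4 = 0, and the invariant factors of ∂_3 are all 1, so H_2 ≅ 0.
  H_3: rank ker ∂_3 − rank ∂_4 = (5 − 4) − 0 = 1, and there is no ∂_4, so H_3 ≅ Z.

As a check, the Euler characteristic is 5 − 10 + 10 − 5 = 0, which agrees with 1 − 0 + 0 − 1 = 0.

H_0 = Z,  H_1 = 0,  H_2 = 0,  H_3 = Z.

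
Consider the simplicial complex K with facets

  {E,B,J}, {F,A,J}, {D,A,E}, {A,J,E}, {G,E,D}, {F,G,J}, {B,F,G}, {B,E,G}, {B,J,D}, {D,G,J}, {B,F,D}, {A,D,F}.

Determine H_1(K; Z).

H_1 = Z/2.

K has 7 vertices, 18 edges, 12 triangles.
rank ∂_1 = 6, rank ∂_2 = 12 ⇒ b_1 = 18 − 6 − 12 = 0; ∂_2 has invariant factor(s) [2] giving torsion. So H_1 = Z/2.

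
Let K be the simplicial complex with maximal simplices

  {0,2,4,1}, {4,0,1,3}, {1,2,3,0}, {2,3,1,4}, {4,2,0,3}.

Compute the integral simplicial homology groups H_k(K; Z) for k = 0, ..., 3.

H_0 ≅ Z,  H_1 = 0,  H_2 = 0,  H_3 ≅ Z.

K has 5 vertices, 10 edges, 10 triangles, 5 3-simplices.
rank ∂_0 = 0, rank ∂_1 = 4 ⇒ b_0 = 5 − 0 − 4 = 1; all invariant factors of ∂_1 are 1 so no torsion. So H_0 = Z.
rank ∂_1 = 4, rank ∂_2 = 6 ⇒ b_1 = 10 − 4 − 6 = 0; all invariant factors of ∂_2 are 1 so no torsion. So H_1 = 0.
rank ∂_2 = 6, rank ∂_3 = 4 ⇒ b_2 = 10 − 6 − 4 = 0; all invariant factors of ∂_3 are 1 so no torsion. So H_2 = 0.
rank ∂_3 = 4, rank ∂_4 = 0 ⇒ b_3 = 5 − 4 − 0 = 1. So H_3 = Z.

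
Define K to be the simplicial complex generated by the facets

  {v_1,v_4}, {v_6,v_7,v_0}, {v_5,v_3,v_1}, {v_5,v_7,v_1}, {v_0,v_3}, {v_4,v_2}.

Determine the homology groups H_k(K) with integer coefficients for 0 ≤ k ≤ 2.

H_0 ≅ Z,  H_1 ≅ Z,  H_2 = 0.

K has 8 vertices, 11 edges, 3 triangles.
rank ∂_0 = 0, rank ∂_1 = 7 ⇒ b_0 = 8 − 0 − 7 = 1; all invariant factors of ∂_1 are 1 so no torsion. So H_0 ≅ Z.
rank ∂_1 = 7, rank ∂_2 = 3 ⇒ b_1 = 11 − 7 − 3 = 1; all invariant factors of ∂_2 are 1 so no torsion. So H_1 ≅ Z.
rank ∂_2 = 3, rank ∂_3 = 0 ⇒ b_2 = 3 − 3 − 0 = 0. So H_2 ≅ 0.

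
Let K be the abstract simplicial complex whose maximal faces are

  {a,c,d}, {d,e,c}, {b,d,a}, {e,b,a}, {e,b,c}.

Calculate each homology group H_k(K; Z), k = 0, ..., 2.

K has 5 vertices, 10 edges, 5 triangles.
rank ∂_0 = 0, rank ∂_1 = 4 ⇒ b_0 = 5 − 0 − 4 = 1; all invariant factors of ∂_1 are 1 so no torsion. So H_0 ≅ Z.
rank ∂_1 = 4, rank ∂_2 = 5 ⇒ b_1 = 10 − 4 − 5 = 1; all invariant factors of ∂_2 are 1 so no torsion. So H_1 ≅ Z.
rank ∂_2 = 5, rank ∂_3 = 0 ⇒ b_2 = 5 − 5 − 0 = 0. So H_2 ≅ 0.

H_0 = Z,  H_1 = Z,  H_2 = 0.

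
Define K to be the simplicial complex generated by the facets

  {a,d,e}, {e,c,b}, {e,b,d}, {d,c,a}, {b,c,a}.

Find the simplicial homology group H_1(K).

Take the total order a < b < c < d < e on the vertex set. Then K (dimension 2) consists of the simplices:

  0-simplices (5): a, b, c, d, e
  1-simplices (10): ab, ac, ad, ae, bc, bd, be, cd, ce, de
  2-simplices (5): abc, acd, ade, bce, bde

so the chain groups are C_0 ≅ Z^5, C_1 ≅ Z^10, C_2 ≅ Z^5.

∂_1: C_1 → C_0 sends each edge [p,q] (with p < q) to q − p.
As a 5×10 matrix over Z this has rank 4, with invariant factors (1,1,1,1).

∂_2: C_2 → C_1 acts by ∂[p,q,r] = [q,r] − [p,r] + [p,q]. For instance
  ∂acd = cd − ad + ac,
  ∂ade = de − ae + ad.
As a 10×5 matrix over Z this has rank 5, with invariant factors (1,1,1,1,1).

Now H_k = ker ∂_k / im ∂_{k+1}, so:

  H_1: rank ker ∂_1 − rank ∂_2 = (10 − 4) − 5 = 1, and the invariant factors of ∂_2 are all 1, so H_1 = Z.

H_1 = Z.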